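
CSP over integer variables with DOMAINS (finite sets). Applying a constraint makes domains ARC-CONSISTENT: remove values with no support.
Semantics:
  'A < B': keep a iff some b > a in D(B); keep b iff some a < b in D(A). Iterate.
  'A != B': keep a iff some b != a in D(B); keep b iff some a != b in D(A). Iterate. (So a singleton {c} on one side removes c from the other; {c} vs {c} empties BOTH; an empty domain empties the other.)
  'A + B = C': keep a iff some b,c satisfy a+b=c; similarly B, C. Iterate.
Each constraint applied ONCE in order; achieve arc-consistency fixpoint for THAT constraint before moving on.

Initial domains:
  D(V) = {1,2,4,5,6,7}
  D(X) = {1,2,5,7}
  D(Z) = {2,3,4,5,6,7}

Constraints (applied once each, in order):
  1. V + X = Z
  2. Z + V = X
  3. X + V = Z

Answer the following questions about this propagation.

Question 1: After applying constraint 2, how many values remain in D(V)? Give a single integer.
Constraint 1 (V + X = Z) on D(V)={1,2,4,5,6,7} D(X)={1,2,5,7} D(Z)={2,3,4,5,6,7}: V {1,2,4,5,6,7}->{1,2,4,5,6}; X {1,2,5,7}->{1,2,5}
Constraint 2 (Z + V = X) on D(Z)={2,3,4,5,6,7} D(V)={1,2,4,5,6} D(X)={1,2,5}: Z {2,3,4,5,6,7}->{3,4}; V {1,2,4,5,6}->{1,2}; X {1,2,5}->{5}
So after constraint 2: D(V)={1,2}, size = 2

Answer: 2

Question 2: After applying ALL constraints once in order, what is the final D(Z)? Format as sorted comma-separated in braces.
Constraint 1 (V + X = Z) on D(V)={1,2,4,5,6,7} D(X)={1,2,5,7} D(Z)={2,3,4,5,6,7}: V {1,2,4,5,6,7}->{1,2,4,5,6}; X {1,2,5,7}->{1,2,5}
Constraint 2 (Z + V = X) on D(Z)={2,3,4,5,6,7} D(V)={1,2,4,5,6} D(X)={1,2,5}: Z {2,3,4,5,6,7}->{3,4}; V {1,2,4,5,6}->{1,2}; X {1,2,5}->{5}
Constraint 3 (X + V = Z) on D(X)={5} D(V)={1,2} D(Z)={3,4}: X {5}->{}; V {1,2}->{}; Z {3,4}->{}
So after all 3 constraints: D(Z) = {}

Answer: {}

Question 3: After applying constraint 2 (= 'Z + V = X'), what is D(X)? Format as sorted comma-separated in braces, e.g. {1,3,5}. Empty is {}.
Answer: {5}

Derivation:
Constraint 1 (V + X = Z) on D(V)={1,2,4,5,6,7} D(X)={1,2,5,7} D(Z)={2,3,4,5,6,7}: V {1,2,4,5,6,7}->{1,2,4,5,6}; X {1,2,5,7}->{1,2,5}
Constraint 2 (Z + V = X) on D(Z)={2,3,4,5,6,7} D(V)={1,2,4,5,6} D(X)={1,2,5}: Z {2,3,4,5,6,7}->{3,4}; V {1,2,4,5,6}->{1,2}; X {1,2,5}->{5}
So after constraint 2: D(X) = {5}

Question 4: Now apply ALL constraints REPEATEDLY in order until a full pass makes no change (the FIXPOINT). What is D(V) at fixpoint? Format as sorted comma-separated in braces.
pass 0 (initial): D(V)={1,2,4,5,6,7}
pass 1: V {1,2,4,5,6,7}->{}; X {1,2,5,7}->{}; Z {2,3,4,5,6,7}->{}
pass 2: no change
Fixpoint after 2 passes: D(V) = {}

Answer: {}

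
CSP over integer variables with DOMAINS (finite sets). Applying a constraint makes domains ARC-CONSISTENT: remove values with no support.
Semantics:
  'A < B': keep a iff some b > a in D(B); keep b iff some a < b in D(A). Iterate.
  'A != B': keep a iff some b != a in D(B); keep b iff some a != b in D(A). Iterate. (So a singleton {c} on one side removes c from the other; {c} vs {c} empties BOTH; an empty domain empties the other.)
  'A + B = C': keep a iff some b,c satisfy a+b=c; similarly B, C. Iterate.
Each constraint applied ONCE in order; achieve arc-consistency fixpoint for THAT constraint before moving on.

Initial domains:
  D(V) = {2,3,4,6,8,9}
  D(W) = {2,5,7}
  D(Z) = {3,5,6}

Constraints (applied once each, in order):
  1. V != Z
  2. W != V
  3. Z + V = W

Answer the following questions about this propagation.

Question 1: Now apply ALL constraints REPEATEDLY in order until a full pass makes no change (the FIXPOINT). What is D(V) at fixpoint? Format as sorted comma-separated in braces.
Answer: {2,4}

Derivation:
pass 0 (initial): D(V)={2,3,4,6,8,9}
pass 1: V {2,3,4,6,8,9}->{2,4}; W {2,5,7}->{5,7}; Z {3,5,6}->{3,5}
pass 2: no change
Fixpoint after 2 passes: D(V) = {2,4}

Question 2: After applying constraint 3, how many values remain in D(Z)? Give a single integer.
Answer: 2

Derivation:
Constraint 1 (V != Z) on D(V)={2,3,4,6,8,9} D(Z)={3,5,6}: no change
Constraint 2 (W != V) on D(W)={2,5,7} D(V)={2,3,4,6,8,9}: no change
Constraint 3 (Z + V = W) on D(Z)={3,5,6} D(V)={2,3,4,6,8,9} D(W)={2,5,7}: Z {3,5,6}->{3,5}; V {2,3,4,6,8,9}->{2,4}; W {2,5,7}->{5,7}
So after constraint 3: D(Z)={3,5}, size = 2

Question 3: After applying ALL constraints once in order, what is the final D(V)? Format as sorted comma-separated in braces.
Constraint 1 (V != Z) on D(V)={2,3,4,6,8,9} D(Z)={3,5,6}: no change
Constraint 2 (W != V) on D(W)={2,5,7} D(V)={2,3,4,6,8,9}: no change
Constraint 3 (Z + V = W) on D(Z)={3,5,6} D(V)={2,3,4,6,8,9} D(W)={2,5,7}: Z {3,5,6}->{3,5}; V {2,3,4,6,8,9}->{2,4}; W {2,5,7}->{5,7}
So after all 3 constraints: D(V) = {2,4}

Answer: {2,4}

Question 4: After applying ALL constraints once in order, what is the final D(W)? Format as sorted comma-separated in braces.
Answer: {5,7}

Derivation:
Constraint 1 (V != Z) on D(V)={2,3,4,6,8,9} D(Z)={3,5,6}: no change
Constraint 2 (W != V) on D(W)={2,5,7} D(V)={2,3,4,6,8,9}: no change
Constraint 3 (Z + V = W) on D(Z)={3,5,6} D(V)={2,3,4,6,8,9} D(W)={2,5,7}: Z {3,5,6}->{3,5}; V {2,3,4,6,8,9}->{2,4}; W {2,5,7}->{5,7}
So after all 3 constraints: D(W) = {5,7}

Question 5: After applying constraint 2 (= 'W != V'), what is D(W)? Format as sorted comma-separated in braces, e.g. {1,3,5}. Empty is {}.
Constraint 1 (V != Z) on D(V)={2,3,4,6,8,9} D(Z)={3,5,6}: no change
Constraint 2 (W != V) on D(W)={2,5,7} D(V)={2,3,4,6,8,9}: no change
So after constraint 2: D(W) = {2,5,7}

Answer: {2,5,7}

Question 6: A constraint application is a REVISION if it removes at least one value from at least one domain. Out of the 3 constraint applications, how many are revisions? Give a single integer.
Answer: 1

Derivation:
Constraint 1 (V != Z) on D(V)={2,3,4,6,8,9} D(Z)={3,5,6}: no change => not a revision
Constraint 2 (W != V) on D(W)={2,5,7} D(V)={2,3,4,6,8,9}: no change => not a revision
Constraint 3 (Z + V = W) on D(Z)={3,5,6} D(V)={2,3,4,6,8,9} D(W)={2,5,7}: Z {3,5,6}->{3,5}; V {2,3,4,6,8,9}->{2,4}; W {2,5,7}->{5,7} => REVISION
Total revisions = 1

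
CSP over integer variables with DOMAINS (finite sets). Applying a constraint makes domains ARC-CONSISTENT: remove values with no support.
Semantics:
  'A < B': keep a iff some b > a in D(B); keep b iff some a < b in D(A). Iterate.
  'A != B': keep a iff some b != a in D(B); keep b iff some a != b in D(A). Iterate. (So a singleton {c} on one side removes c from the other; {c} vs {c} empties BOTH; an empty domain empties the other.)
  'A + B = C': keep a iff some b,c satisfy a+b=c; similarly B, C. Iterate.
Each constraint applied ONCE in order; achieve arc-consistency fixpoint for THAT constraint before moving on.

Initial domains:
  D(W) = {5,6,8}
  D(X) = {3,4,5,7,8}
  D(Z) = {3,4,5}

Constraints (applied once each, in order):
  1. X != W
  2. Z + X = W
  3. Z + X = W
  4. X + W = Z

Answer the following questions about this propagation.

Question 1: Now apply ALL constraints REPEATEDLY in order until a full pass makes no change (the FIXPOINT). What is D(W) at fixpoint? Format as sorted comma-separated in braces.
Answer: {}

Derivation:
pass 0 (initial): D(W)={5,6,8}
pass 1: W {5,6,8}->{}; X {3,4,5,7,8}->{}; Z {3,4,5}->{}
pass 2: no change
Fixpoint after 2 passes: D(W) = {}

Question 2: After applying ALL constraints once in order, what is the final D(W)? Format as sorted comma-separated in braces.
Constraint 1 (X != W) on D(X)={3,4,5,7,8} D(W)={5,6,8}: no change
Constraint 2 (Z + X = W) on D(Z)={3,4,5} D(X)={3,4,5,7,8} D(W)={5,6,8}: X {3,4,5,7,8}->{3,4,5}; W {5,6,8}->{6,8}
Constraint 3 (Z + X = W) on D(Z)={3,4,5} D(X)={3,4,5} D(W)={6,8}: no change
Constraint 4 (X + W = Z) on D(X)={3,4,5} D(W)={6,8} D(Z)={3,4,5}: X {3,4,5}->{}; W {6,8}->{}; Z {3,4,5}->{}
So after all 4 constraints: D(W) = {}

Answer: {}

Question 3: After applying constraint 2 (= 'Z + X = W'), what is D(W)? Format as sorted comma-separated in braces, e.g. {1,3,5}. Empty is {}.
Answer: {6,8}

Derivation:
Constraint 1 (X != W) on D(X)={3,4,5,7,8} D(W)={5,6,8}: no change
Constraint 2 (Z + X = W) on D(Z)={3,4,5} D(X)={3,4,5,7,8} D(W)={5,6,8}: X {3,4,5,7,8}->{3,4,5}; W {5,6,8}->{6,8}
So after constraint 2: D(W) = {6,8}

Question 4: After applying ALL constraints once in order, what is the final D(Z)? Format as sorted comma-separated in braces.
Answer: {}

Derivation:
Constraint 1 (X != W) on D(X)={3,4,5,7,8} D(W)={5,6,8}: no change
Constraint 2 (Z + X = W) on D(Z)={3,4,5} D(X)={3,4,5,7,8} D(W)={5,6,8}: X {3,4,5,7,8}->{3,4,5}; W {5,6,8}->{6,8}
Constraint 3 (Z + X = W) on D(Z)={3,4,5} D(X)={3,4,5} D(W)={6,8}: no change
Constraint 4 (X + W = Z) on D(X)={3,4,5} D(W)={6,8} D(Z)={3,4,5}: X {3,4,5}->{}; W {6,8}->{}; Z {3,4,5}->{}
So after all 4 constraints: D(Z) = {}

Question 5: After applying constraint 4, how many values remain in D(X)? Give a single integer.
Answer: 0

Derivation:
Constraint 1 (X != W) on D(X)={3,4,5,7,8} D(W)={5,6,8}: no change
Constraint 2 (Z + X = W) on D(Z)={3,4,5} D(X)={3,4,5,7,8} D(W)={5,6,8}: X {3,4,5,7,8}->{3,4,5}; W {5,6,8}->{6,8}
Constraint 3 (Z + X = W) on D(Z)={3,4,5} D(X)={3,4,5} D(W)={6,8}: no change
Constraint 4 (X + W = Z) on D(X)={3,4,5} D(W)={6,8} D(Z)={3,4,5}: X {3,4,5}->{}; W {6,8}->{}; Z {3,4,5}->{}
So after constraint 4: D(X)={}, size = 0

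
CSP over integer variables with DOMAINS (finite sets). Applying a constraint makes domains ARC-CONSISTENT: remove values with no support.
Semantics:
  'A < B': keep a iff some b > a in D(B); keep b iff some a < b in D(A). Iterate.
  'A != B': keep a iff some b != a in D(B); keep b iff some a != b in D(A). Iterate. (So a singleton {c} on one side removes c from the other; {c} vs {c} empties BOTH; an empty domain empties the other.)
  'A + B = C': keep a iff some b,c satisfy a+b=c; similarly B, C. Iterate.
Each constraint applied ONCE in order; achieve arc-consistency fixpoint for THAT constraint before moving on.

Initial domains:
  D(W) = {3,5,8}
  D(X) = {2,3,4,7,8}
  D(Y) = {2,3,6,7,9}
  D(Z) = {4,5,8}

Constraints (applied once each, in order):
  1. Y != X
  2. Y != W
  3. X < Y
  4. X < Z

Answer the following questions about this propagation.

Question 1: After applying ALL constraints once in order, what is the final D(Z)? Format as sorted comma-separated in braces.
Answer: {4,5,8}

Derivation:
Constraint 1 (Y != X) on D(Y)={2,3,6,7,9} D(X)={2,3,4,7,8}: no change
Constraint 2 (Y != W) on D(Y)={2,3,6,7,9} D(W)={3,5,8}: no change
Constraint 3 (X < Y) on D(X)={2,3,4,7,8} D(Y)={2,3,6,7,9}: Y {2,3,6,7,9}->{3,6,7,9}
Constraint 4 (X < Z) on D(X)={2,3,4,7,8} D(Z)={4,5,8}: X {2,3,4,7,8}->{2,3,4,7}
So after all 4 constraints: D(Z) = {4,5,8}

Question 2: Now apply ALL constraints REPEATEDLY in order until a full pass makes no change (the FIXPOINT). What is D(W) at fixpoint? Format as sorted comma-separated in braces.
pass 0 (initial): D(W)={3,5,8}
pass 1: X {2,3,4,7,8}->{2,3,4,7}; Y {2,3,6,7,9}->{3,6,7,9}
pass 2: no change
Fixpoint after 2 passes: D(W) = {3,5,8}

Answer: {3,5,8}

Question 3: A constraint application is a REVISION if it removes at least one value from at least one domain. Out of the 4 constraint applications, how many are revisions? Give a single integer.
Answer: 2

Derivation:
Constraint 1 (Y != X) on D(Y)={2,3,6,7,9} D(X)={2,3,4,7,8}: no change => not a revision
Constraint 2 (Y != W) on D(Y)={2,3,6,7,9} D(W)={3,5,8}: no change => not a revision
Constraint 3 (X < Y) on D(X)={2,3,4,7,8} D(Y)={2,3,6,7,9}: Y {2,3,6,7,9}->{3,6,7,9} => REVISION
Constraint 4 (X < Z) on D(X)={2,3,4,7,8} D(Z)={4,5,8}: X {2,3,4,7,8}->{2,3,4,7} => REVISION
Total revisions = 2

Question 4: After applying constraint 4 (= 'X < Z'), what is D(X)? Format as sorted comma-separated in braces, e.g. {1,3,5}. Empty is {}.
Answer: {2,3,4,7}

Derivation:
Constraint 1 (Y != X) on D(Y)={2,3,6,7,9} D(X)={2,3,4,7,8}: no change
Constraint 2 (Y != W) on D(Y)={2,3,6,7,9} D(W)={3,5,8}: no change
Constraint 3 (X < Y) on D(X)={2,3,4,7,8} D(Y)={2,3,6,7,9}: Y {2,3,6,7,9}->{3,6,7,9}
Constraint 4 (X < Z) on D(X)={2,3,4,7,8} D(Z)={4,5,8}: X {2,3,4,7,8}->{2,3,4,7}
So after constraint 4: D(X) = {2,3,4,7}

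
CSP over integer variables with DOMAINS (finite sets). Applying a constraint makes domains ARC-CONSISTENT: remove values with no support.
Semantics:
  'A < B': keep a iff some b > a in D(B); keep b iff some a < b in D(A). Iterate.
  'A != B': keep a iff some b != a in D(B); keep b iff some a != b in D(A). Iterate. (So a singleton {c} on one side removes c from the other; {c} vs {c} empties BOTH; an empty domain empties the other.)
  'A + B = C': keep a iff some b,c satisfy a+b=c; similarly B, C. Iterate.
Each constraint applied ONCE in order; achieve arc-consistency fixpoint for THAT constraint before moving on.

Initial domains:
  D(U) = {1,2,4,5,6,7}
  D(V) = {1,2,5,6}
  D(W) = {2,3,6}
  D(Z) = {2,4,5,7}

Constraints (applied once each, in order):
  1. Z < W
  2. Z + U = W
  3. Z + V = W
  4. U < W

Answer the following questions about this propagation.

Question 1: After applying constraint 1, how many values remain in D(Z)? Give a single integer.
Constraint 1 (Z < W) on D(Z)={2,4,5,7} D(W)={2,3,6}: Z {2,4,5,7}->{2,4,5}; W {2,3,6}->{3,6}
So after constraint 1: D(Z)={2,4,5}, size = 3

Answer: 3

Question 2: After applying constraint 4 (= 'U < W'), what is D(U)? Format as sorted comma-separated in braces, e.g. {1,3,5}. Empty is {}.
Answer: {1,2,4}

Derivation:
Constraint 1 (Z < W) on D(Z)={2,4,5,7} D(W)={2,3,6}: Z {2,4,5,7}->{2,4,5}; W {2,3,6}->{3,6}
Constraint 2 (Z + U = W) on D(Z)={2,4,5} D(U)={1,2,4,5,6,7} D(W)={3,6}: U {1,2,4,5,6,7}->{1,2,4}
Constraint 3 (Z + V = W) on D(Z)={2,4,5} D(V)={1,2,5,6} D(W)={3,6}: V {1,2,5,6}->{1,2}
Constraint 4 (U < W) on D(U)={1,2,4} D(W)={3,6}: no change
So after constraint 4: D(U) = {1,2,4}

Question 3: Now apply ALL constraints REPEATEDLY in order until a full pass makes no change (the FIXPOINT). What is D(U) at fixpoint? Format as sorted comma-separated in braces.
Answer: {1,2,4}

Derivation:
pass 0 (initial): D(U)={1,2,4,5,6,7}
pass 1: U {1,2,4,5,6,7}->{1,2,4}; V {1,2,5,6}->{1,2}; W {2,3,6}->{3,6}; Z {2,4,5,7}->{2,4,5}
pass 2: no change
Fixpoint after 2 passes: D(U) = {1,2,4}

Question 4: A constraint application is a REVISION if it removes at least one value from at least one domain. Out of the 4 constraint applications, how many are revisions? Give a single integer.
Answer: 3

Derivation:
Constraint 1 (Z < W) on D(Z)={2,4,5,7} D(W)={2,3,6}: Z {2,4,5,7}->{2,4,5}; W {2,3,6}->{3,6} => REVISION
Constraint 2 (Z + U = W) on D(Z)={2,4,5} D(U)={1,2,4,5,6,7} D(W)={3,6}: U {1,2,4,5,6,7}->{1,2,4} => REVISION
Constraint 3 (Z + V = W) on D(Z)={2,4,5} D(V)={1,2,5,6} D(W)={3,6}: V {1,2,5,6}->{1,2} => REVISION
Constraint 4 (U < W) on D(U)={1,2,4} D(W)={3,6}: no change => not a revision
Total revisions = 3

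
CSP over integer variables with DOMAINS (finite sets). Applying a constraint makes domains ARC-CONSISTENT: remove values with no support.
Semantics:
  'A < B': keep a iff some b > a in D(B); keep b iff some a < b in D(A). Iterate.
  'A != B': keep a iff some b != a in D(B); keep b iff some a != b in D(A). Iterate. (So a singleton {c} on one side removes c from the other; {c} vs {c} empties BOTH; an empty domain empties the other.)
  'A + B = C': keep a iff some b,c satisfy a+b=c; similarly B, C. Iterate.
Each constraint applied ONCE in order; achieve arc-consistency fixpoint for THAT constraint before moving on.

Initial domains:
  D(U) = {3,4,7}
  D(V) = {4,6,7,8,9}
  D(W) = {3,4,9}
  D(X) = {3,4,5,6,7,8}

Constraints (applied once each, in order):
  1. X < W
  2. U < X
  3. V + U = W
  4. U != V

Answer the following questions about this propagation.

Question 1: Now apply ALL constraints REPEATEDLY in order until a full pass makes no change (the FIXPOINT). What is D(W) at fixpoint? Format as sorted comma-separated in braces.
Answer: {9}

Derivation:
pass 0 (initial): D(W)={3,4,9}
pass 1: U {3,4,7}->{3}; V {4,6,7,8,9}->{6}; W {3,4,9}->{9}; X {3,4,5,6,7,8}->{4,5,6,7,8}
pass 2: no change
Fixpoint after 2 passes: D(W) = {9}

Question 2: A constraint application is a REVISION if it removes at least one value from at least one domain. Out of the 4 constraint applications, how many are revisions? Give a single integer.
Answer: 3

Derivation:
Constraint 1 (X < W) on D(X)={3,4,5,6,7,8} D(W)={3,4,9}: W {3,4,9}->{4,9} => REVISION
Constraint 2 (U < X) on D(U)={3,4,7} D(X)={3,4,5,6,7,8}: X {3,4,5,6,7,8}->{4,5,6,7,8} => REVISION
Constraint 3 (V + U = W) on D(V)={4,6,7,8,9} D(U)={3,4,7} D(W)={4,9}: V {4,6,7,8,9}->{6}; U {3,4,7}->{3}; W {4,9}->{9} => REVISION
Constraint 4 (U != V) on D(U)={3} D(V)={6}: no change => not a revision
Total revisions = 3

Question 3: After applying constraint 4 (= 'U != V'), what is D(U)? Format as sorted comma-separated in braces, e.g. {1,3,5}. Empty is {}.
Constraint 1 (X < W) on D(X)={3,4,5,6,7,8} D(W)={3,4,9}: W {3,4,9}->{4,9}
Constraint 2 (U < X) on D(U)={3,4,7} D(X)={3,4,5,6,7,8}: X {3,4,5,6,7,8}->{4,5,6,7,8}
Constraint 3 (V + U = W) on D(V)={4,6,7,8,9} D(U)={3,4,7} D(W)={4,9}: V {4,6,7,8,9}->{6}; U {3,4,7}->{3}; W {4,9}->{9}
Constraint 4 (U != V) on D(U)={3} D(V)={6}: no change
So after constraint 4: D(U) = {3}

Answer: {3}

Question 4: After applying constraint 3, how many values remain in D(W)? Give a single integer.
Answer: 1

Derivation:
Constraint 1 (X < W) on D(X)={3,4,5,6,7,8} D(W)={3,4,9}: W {3,4,9}->{4,9}
Constraint 2 (U < X) on D(U)={3,4,7} D(X)={3,4,5,6,7,8}: X {3,4,5,6,7,8}->{4,5,6,7,8}
Constraint 3 (V + U = W) on D(V)={4,6,7,8,9} D(U)={3,4,7} D(W)={4,9}: V {4,6,7,8,9}->{6}; U {3,4,7}->{3}; W {4,9}->{9}
So after constraint 3: D(W)={9}, size = 1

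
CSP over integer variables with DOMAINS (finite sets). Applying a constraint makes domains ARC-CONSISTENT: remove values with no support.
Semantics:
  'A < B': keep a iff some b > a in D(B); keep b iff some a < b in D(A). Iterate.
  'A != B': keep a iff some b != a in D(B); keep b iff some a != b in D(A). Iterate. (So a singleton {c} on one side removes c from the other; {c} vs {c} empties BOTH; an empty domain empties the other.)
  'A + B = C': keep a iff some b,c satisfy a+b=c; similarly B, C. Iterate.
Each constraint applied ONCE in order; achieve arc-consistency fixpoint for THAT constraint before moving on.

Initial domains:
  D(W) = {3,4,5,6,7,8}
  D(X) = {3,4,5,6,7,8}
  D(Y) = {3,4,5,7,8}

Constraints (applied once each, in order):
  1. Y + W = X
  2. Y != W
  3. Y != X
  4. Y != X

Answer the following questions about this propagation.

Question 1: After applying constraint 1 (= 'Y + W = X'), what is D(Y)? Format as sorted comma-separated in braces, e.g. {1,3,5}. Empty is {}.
Answer: {3,4,5}

Derivation:
Constraint 1 (Y + W = X) on D(Y)={3,4,5,7,8} D(W)={3,4,5,6,7,8} D(X)={3,4,5,6,7,8}: Y {3,4,5,7,8}->{3,4,5}; W {3,4,5,6,7,8}->{3,4,5}; X {3,4,5,6,7,8}->{6,7,8}
So after constraint 1: D(Y) = {3,4,5}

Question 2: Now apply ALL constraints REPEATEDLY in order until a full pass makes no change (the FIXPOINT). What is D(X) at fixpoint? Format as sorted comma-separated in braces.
Answer: {6,7,8}

Derivation:
pass 0 (initial): D(X)={3,4,5,6,7,8}
pass 1: W {3,4,5,6,7,8}->{3,4,5}; X {3,4,5,6,7,8}->{6,7,8}; Y {3,4,5,7,8}->{3,4,5}
pass 2: no change
Fixpoint after 2 passes: D(X) = {6,7,8}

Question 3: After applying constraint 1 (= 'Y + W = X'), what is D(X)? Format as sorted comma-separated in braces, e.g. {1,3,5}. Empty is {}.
Constraint 1 (Y + W = X) on D(Y)={3,4,5,7,8} D(W)={3,4,5,6,7,8} D(X)={3,4,5,6,7,8}: Y {3,4,5,7,8}->{3,4,5}; W {3,4,5,6,7,8}->{3,4,5}; X {3,4,5,6,7,8}->{6,7,8}
So after constraint 1: D(X) = {6,7,8}

Answer: {6,7,8}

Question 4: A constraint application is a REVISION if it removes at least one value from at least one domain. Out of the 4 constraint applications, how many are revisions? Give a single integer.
Answer: 1

Derivation:
Constraint 1 (Y + W = X) on D(Y)={3,4,5,7,8} D(W)={3,4,5,6,7,8} D(X)={3,4,5,6,7,8}: Y {3,4,5,7,8}->{3,4,5}; W {3,4,5,6,7,8}->{3,4,5}; X {3,4,5,6,7,8}->{6,7,8} => REVISION
Constraint 2 (Y != W) on D(Y)={3,4,5} D(W)={3,4,5}: no change => not a revision
Constraint 3 (Y != X) on D(Y)={3,4,5} D(X)={6,7,8}: no change => not a revision
Constraint 4 (Y != X) on D(Y)={3,4,5} D(X)={6,7,8}: no change => not a revision
Total revisions = 1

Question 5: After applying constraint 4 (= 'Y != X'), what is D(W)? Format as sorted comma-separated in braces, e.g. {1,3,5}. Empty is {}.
Constraint 1 (Y + W = X) on D(Y)={3,4,5,7,8} D(W)={3,4,5,6,7,8} D(X)={3,4,5,6,7,8}: Y {3,4,5,7,8}->{3,4,5}; W {3,4,5,6,7,8}->{3,4,5}; X {3,4,5,6,7,8}->{6,7,8}
Constraint 2 (Y != W) on D(Y)={3,4,5} D(W)={3,4,5}: no change
Constraint 3 (Y != X) on D(Y)={3,4,5} D(X)={6,7,8}: no change
Constraint 4 (Y != X) on D(Y)={3,4,5} D(X)={6,7,8}: no change
So after constraint 4: D(W) = {3,4,5}

Answer: {3,4,5}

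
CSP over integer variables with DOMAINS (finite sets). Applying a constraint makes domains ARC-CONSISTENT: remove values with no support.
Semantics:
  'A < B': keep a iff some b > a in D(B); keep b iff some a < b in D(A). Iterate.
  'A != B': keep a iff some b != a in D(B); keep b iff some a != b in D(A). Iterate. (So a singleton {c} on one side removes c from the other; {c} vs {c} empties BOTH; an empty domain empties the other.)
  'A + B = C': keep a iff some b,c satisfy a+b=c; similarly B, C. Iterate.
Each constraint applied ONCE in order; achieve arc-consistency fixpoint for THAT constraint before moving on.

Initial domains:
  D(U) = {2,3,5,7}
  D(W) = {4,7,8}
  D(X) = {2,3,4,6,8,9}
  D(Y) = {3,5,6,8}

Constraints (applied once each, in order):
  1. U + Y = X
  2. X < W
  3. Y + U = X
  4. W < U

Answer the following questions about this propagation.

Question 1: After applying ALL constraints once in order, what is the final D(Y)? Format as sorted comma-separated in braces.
Answer: {3}

Derivation:
Constraint 1 (U + Y = X) on D(U)={2,3,5,7} D(Y)={3,5,6,8} D(X)={2,3,4,6,8,9}: U {2,3,5,7}->{2,3,5}; Y {3,5,6,8}->{3,5,6}; X {2,3,4,6,8,9}->{6,8,9}
Constraint 2 (X < W) on D(X)={6,8,9} D(W)={4,7,8}: X {6,8,9}->{6}; W {4,7,8}->{7,8}
Constraint 3 (Y + U = X) on D(Y)={3,5,6} D(U)={2,3,5} D(X)={6}: Y {3,5,6}->{3}; U {2,3,5}->{3}
Constraint 4 (W < U) on D(W)={7,8} D(U)={3}: W {7,8}->{}; U {3}->{}
So after all 4 constraints: D(Y) = {3}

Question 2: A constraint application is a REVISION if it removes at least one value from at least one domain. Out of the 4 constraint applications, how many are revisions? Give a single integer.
Answer: 4

Derivation:
Constraint 1 (U + Y = X) on D(U)={2,3,5,7} D(Y)={3,5,6,8} D(X)={2,3,4,6,8,9}: U {2,3,5,7}->{2,3,5}; Y {3,5,6,8}->{3,5,6}; X {2,3,4,6,8,9}->{6,8,9} => REVISION
Constraint 2 (X < W) on D(X)={6,8,9} D(W)={4,7,8}: X {6,8,9}->{6}; W {4,7,8}->{7,8} => REVISION
Constraint 3 (Y + U = X) on D(Y)={3,5,6} D(U)={2,3,5} D(X)={6}: Y {3,5,6}->{3}; U {2,3,5}->{3} => REVISION
Constraint 4 (W < U) on D(W)={7,8} D(U)={3}: W {7,8}->{}; U {3}->{} => REVISION
Total revisions = 4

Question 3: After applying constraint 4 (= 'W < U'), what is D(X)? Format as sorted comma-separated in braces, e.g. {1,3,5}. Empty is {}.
Constraint 1 (U + Y = X) on D(U)={2,3,5,7} D(Y)={3,5,6,8} D(X)={2,3,4,6,8,9}: U {2,3,5,7}->{2,3,5}; Y {3,5,6,8}->{3,5,6}; X {2,3,4,6,8,9}->{6,8,9}
Constraint 2 (X < W) on D(X)={6,8,9} D(W)={4,7,8}: X {6,8,9}->{6}; W {4,7,8}->{7,8}
Constraint 3 (Y + U = X) on D(Y)={3,5,6} D(U)={2,3,5} D(X)={6}: Y {3,5,6}->{3}; U {2,3,5}->{3}
Constraint 4 (W < U) on D(W)={7,8} D(U)={3}: W {7,8}->{}; U {3}->{}
So after constraint 4: D(X) = {6}

Answer: {6}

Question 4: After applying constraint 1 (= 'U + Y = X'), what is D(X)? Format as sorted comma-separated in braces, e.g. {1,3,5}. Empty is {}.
Answer: {6,8,9}

Derivation:
Constraint 1 (U + Y = X) on D(U)={2,3,5,7} D(Y)={3,5,6,8} D(X)={2,3,4,6,8,9}: U {2,3,5,7}->{2,3,5}; Y {3,5,6,8}->{3,5,6}; X {2,3,4,6,8,9}->{6,8,9}
So after constraint 1: D(X) = {6,8,9}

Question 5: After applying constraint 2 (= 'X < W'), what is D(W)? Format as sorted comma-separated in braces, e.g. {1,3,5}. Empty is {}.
Answer: {7,8}

Derivation:
Constraint 1 (U + Y = X) on D(U)={2,3,5,7} D(Y)={3,5,6,8} D(X)={2,3,4,6,8,9}: U {2,3,5,7}->{2,3,5}; Y {3,5,6,8}->{3,5,6}; X {2,3,4,6,8,9}->{6,8,9}
Constraint 2 (X < W) on D(X)={6,8,9} D(W)={4,7,8}: X {6,8,9}->{6}; W {4,7,8}->{7,8}
So after constraint 2: D(W) = {7,8}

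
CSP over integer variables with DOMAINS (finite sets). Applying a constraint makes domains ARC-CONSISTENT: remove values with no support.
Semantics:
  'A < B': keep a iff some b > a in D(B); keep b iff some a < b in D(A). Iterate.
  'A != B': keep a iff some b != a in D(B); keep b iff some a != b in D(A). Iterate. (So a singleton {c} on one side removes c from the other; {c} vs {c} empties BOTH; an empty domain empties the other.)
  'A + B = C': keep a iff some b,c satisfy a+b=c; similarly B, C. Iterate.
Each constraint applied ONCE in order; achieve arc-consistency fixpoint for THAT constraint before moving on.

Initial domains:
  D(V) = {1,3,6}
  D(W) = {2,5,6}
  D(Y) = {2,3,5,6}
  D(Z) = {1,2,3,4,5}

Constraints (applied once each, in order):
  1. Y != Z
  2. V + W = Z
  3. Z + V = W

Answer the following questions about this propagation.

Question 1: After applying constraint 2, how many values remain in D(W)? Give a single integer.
Constraint 1 (Y != Z) on D(Y)={2,3,5,6} D(Z)={1,2,3,4,5}: no change
Constraint 2 (V + W = Z) on D(V)={1,3,6} D(W)={2,5,6} D(Z)={1,2,3,4,5}: V {1,3,6}->{1,3}; W {2,5,6}->{2}; Z {1,2,3,4,5}->{3,5}
So after constraint 2: D(W)={2}, size = 1

Answer: 1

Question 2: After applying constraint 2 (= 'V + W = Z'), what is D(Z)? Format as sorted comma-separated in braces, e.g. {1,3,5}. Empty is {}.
Answer: {3,5}

Derivation:
Constraint 1 (Y != Z) on D(Y)={2,3,5,6} D(Z)={1,2,3,4,5}: no change
Constraint 2 (V + W = Z) on D(V)={1,3,6} D(W)={2,5,6} D(Z)={1,2,3,4,5}: V {1,3,6}->{1,3}; W {2,5,6}->{2}; Z {1,2,3,4,5}->{3,5}
So after constraint 2: D(Z) = {3,5}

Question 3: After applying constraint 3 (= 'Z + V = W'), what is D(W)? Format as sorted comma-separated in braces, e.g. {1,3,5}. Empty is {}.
Constraint 1 (Y != Z) on D(Y)={2,3,5,6} D(Z)={1,2,3,4,5}: no change
Constraint 2 (V + W = Z) on D(V)={1,3,6} D(W)={2,5,6} D(Z)={1,2,3,4,5}: V {1,3,6}->{1,3}; W {2,5,6}->{2}; Z {1,2,3,4,5}->{3,5}
Constraint 3 (Z + V = W) on D(Z)={3,5} D(V)={1,3} D(W)={2}: Z {3,5}->{}; V {1,3}->{}; W {2}->{}
So after constraint 3: D(W) = {}

Answer: {}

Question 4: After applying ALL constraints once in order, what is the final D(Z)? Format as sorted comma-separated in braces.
Constraint 1 (Y != Z) on D(Y)={2,3,5,6} D(Z)={1,2,3,4,5}: no change
Constraint 2 (V + W = Z) on D(V)={1,3,6} D(W)={2,5,6} D(Z)={1,2,3,4,5}: V {1,3,6}->{1,3}; W {2,5,6}->{2}; Z {1,2,3,4,5}->{3,5}
Constraint 3 (Z + V = W) on D(Z)={3,5} D(V)={1,3} D(W)={2}: Z {3,5}->{}; V {1,3}->{}; W {2}->{}
So after all 3 constraints: D(Z) = {}

Answer: {}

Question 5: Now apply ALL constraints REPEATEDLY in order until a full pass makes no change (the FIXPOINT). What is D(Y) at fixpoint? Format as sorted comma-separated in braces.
Answer: {}

Derivation:
pass 0 (initial): D(Y)={2,3,5,6}
pass 1: V {1,3,6}->{}; W {2,5,6}->{}; Z {1,2,3,4,5}->{}
pass 2: Y {2,3,5,6}->{}
pass 3: no change
Fixpoint after 3 passes: D(Y) = {}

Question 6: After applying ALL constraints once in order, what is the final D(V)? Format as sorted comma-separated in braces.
Answer: {}

Derivation:
Constraint 1 (Y != Z) on D(Y)={2,3,5,6} D(Z)={1,2,3,4,5}: no change
Constraint 2 (V + W = Z) on D(V)={1,3,6} D(W)={2,5,6} D(Z)={1,2,3,4,5}: V {1,3,6}->{1,3}; W {2,5,6}->{2}; Z {1,2,3,4,5}->{3,5}
Constraint 3 (Z + V = W) on D(Z)={3,5} D(V)={1,3} D(W)={2}: Z {3,5}->{}; V {1,3}->{}; W {2}->{}
So after all 3 constraints: D(V) = {}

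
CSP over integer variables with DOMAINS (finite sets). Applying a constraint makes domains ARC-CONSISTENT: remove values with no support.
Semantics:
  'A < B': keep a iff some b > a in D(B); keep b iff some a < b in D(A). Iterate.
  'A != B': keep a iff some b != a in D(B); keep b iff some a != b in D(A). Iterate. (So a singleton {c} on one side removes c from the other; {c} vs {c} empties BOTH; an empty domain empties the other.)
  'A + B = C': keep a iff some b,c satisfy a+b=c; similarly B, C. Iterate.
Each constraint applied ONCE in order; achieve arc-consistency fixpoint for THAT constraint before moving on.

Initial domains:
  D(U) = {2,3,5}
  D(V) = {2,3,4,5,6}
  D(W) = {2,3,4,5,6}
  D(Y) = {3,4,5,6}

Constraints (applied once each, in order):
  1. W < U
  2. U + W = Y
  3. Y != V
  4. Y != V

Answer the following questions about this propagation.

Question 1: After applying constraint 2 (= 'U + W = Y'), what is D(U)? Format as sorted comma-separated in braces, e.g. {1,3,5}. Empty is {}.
Constraint 1 (W < U) on D(W)={2,3,4,5,6} D(U)={2,3,5}: W {2,3,4,5,6}->{2,3,4}; U {2,3,5}->{3,5}
Constraint 2 (U + W = Y) on D(U)={3,5} D(W)={2,3,4} D(Y)={3,4,5,6}: U {3,5}->{3}; W {2,3,4}->{2,3}; Y {3,4,5,6}->{5,6}
So after constraint 2: D(U) = {3}

Answer: {3}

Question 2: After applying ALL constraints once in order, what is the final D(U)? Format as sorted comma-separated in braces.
Answer: {3}

Derivation:
Constraint 1 (W < U) on D(W)={2,3,4,5,6} D(U)={2,3,5}: W {2,3,4,5,6}->{2,3,4}; U {2,3,5}->{3,5}
Constraint 2 (U + W = Y) on D(U)={3,5} D(W)={2,3,4} D(Y)={3,4,5,6}: U {3,5}->{3}; W {2,3,4}->{2,3}; Y {3,4,5,6}->{5,6}
Constraint 3 (Y != V) on D(Y)={5,6} D(V)={2,3,4,5,6}: no change
Constraint 4 (Y != V) on D(Y)={5,6} D(V)={2,3,4,5,6}: no change
So after all 4 constraints: D(U) = {3}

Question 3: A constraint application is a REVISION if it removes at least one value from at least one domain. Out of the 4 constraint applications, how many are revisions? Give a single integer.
Answer: 2

Derivation:
Constraint 1 (W < U) on D(W)={2,3,4,5,6} D(U)={2,3,5}: W {2,3,4,5,6}->{2,3,4}; U {2,3,5}->{3,5} => REVISION
Constraint 2 (U + W = Y) on D(U)={3,5} D(W)={2,3,4} D(Y)={3,4,5,6}: U {3,5}->{3}; W {2,3,4}->{2,3}; Y {3,4,5,6}->{5,6} => REVISION
Constraint 3 (Y != V) on D(Y)={5,6} D(V)={2,3,4,5,6}: no change => not a revision
Constraint 4 (Y != V) on D(Y)={5,6} D(V)={2,3,4,5,6}: no change => not a revision
Total revisions = 2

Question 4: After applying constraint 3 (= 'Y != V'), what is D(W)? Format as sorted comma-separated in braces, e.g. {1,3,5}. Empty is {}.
Constraint 1 (W < U) on D(W)={2,3,4,5,6} D(U)={2,3,5}: W {2,3,4,5,6}->{2,3,4}; U {2,3,5}->{3,5}
Constraint 2 (U + W = Y) on D(U)={3,5} D(W)={2,3,4} D(Y)={3,4,5,6}: U {3,5}->{3}; W {2,3,4}->{2,3}; Y {3,4,5,6}->{5,6}
Constraint 3 (Y != V) on D(Y)={5,6} D(V)={2,3,4,5,6}: no change
So after constraint 3: D(W) = {2,3}

Answer: {2,3}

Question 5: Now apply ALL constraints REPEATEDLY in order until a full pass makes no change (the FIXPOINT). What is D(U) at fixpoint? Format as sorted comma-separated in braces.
Answer: {3}

Derivation:
pass 0 (initial): D(U)={2,3,5}
pass 1: U {2,3,5}->{3}; W {2,3,4,5,6}->{2,3}; Y {3,4,5,6}->{5,6}
pass 2: V {2,3,4,5,6}->{2,3,4,6}; W {2,3}->{2}; Y {5,6}->{5}
pass 3: no change
Fixpoint after 3 passes: D(U) = {3}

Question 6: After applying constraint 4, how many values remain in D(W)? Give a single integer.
Constraint 1 (W < U) on D(W)={2,3,4,5,6} D(U)={2,3,5}: W {2,3,4,5,6}->{2,3,4}; U {2,3,5}->{3,5}
Constraint 2 (U + W = Y) on D(U)={3,5} D(W)={2,3,4} D(Y)={3,4,5,6}: U {3,5}->{3}; W {2,3,4}->{2,3}; Y {3,4,5,6}->{5,6}
Constraint 3 (Y != V) on D(Y)={5,6} D(V)={2,3,4,5,6}: no change
Constraint 4 (Y != V) on D(Y)={5,6} D(V)={2,3,4,5,6}: no change
So after constraint 4: D(W)={2,3}, size = 2

Answer: 2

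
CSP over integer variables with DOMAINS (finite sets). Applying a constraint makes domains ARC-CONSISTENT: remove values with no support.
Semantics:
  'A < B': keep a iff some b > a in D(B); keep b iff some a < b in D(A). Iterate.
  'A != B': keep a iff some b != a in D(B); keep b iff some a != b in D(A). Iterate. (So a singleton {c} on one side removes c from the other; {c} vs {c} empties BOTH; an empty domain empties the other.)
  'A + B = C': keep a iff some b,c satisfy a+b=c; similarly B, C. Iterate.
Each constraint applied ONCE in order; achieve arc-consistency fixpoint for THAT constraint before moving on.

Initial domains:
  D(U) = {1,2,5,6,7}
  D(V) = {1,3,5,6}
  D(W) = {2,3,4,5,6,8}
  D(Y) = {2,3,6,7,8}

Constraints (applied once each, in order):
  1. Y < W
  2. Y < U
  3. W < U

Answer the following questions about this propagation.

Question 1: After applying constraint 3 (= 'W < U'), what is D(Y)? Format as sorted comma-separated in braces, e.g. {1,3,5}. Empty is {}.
Constraint 1 (Y < W) on D(Y)={2,3,6,7,8} D(W)={2,3,4,5,6,8}: Y {2,3,6,7,8}->{2,3,6,7}; W {2,3,4,5,6,8}->{3,4,5,6,8}
Constraint 2 (Y < U) on D(Y)={2,3,6,7} D(U)={1,2,5,6,7}: Y {2,3,6,7}->{2,3,6}; U {1,2,5,6,7}->{5,6,7}
Constraint 3 (W < U) on D(W)={3,4,5,6,8} D(U)={5,6,7}: W {3,4,5,6,8}->{3,4,5,6}
So after constraint 3: D(Y) = {2,3,6}

Answer: {2,3,6}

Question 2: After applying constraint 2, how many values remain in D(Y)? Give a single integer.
Answer: 3

Derivation:
Constraint 1 (Y < W) on D(Y)={2,3,6,7,8} D(W)={2,3,4,5,6,8}: Y {2,3,6,7,8}->{2,3,6,7}; W {2,3,4,5,6,8}->{3,4,5,6,8}
Constraint 2 (Y < U) on D(Y)={2,3,6,7} D(U)={1,2,5,6,7}: Y {2,3,6,7}->{2,3,6}; U {1,2,5,6,7}->{5,6,7}
So after constraint 2: D(Y)={2,3,6}, size = 3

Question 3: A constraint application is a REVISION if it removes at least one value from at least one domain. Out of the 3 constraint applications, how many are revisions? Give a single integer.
Answer: 3

Derivation:
Constraint 1 (Y < W) on D(Y)={2,3,6,7,8} D(W)={2,3,4,5,6,8}: Y {2,3,6,7,8}->{2,3,6,7}; W {2,3,4,5,6,8}->{3,4,5,6,8} => REVISION
Constraint 2 (Y < U) on D(Y)={2,3,6,7} D(U)={1,2,5,6,7}: Y {2,3,6,7}->{2,3,6}; U {1,2,5,6,7}->{5,6,7} => REVISION
Constraint 3 (W < U) on D(W)={3,4,5,6,8} D(U)={5,6,7}: W {3,4,5,6,8}->{3,4,5,6} => REVISION
Total revisions = 3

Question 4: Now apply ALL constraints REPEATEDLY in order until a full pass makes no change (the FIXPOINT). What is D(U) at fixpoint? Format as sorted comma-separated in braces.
Answer: {5,6,7}

Derivation:
pass 0 (initial): D(U)={1,2,5,6,7}
pass 1: U {1,2,5,6,7}->{5,6,7}; W {2,3,4,5,6,8}->{3,4,5,6}; Y {2,3,6,7,8}->{2,3,6}
pass 2: Y {2,3,6}->{2,3}
pass 3: no change
Fixpoint after 3 passes: D(U) = {5,6,7}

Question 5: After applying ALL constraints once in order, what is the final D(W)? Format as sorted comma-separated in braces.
Answer: {3,4,5,6}

Derivation:
Constraint 1 (Y < W) on D(Y)={2,3,6,7,8} D(W)={2,3,4,5,6,8}: Y {2,3,6,7,8}->{2,3,6,7}; W {2,3,4,5,6,8}->{3,4,5,6,8}
Constraint 2 (Y < U) on D(Y)={2,3,6,7} D(U)={1,2,5,6,7}: Y {2,3,6,7}->{2,3,6}; U {1,2,5,6,7}->{5,6,7}
Constraint 3 (W < U) on D(W)={3,4,5,6,8} D(U)={5,6,7}: W {3,4,5,6,8}->{3,4,5,6}
So after all 3 constraints: D(W) = {3,4,5,6}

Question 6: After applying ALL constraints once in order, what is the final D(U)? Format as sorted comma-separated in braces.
Constraint 1 (Y < W) on D(Y)={2,3,6,7,8} D(W)={2,3,4,5,6,8}: Y {2,3,6,7,8}->{2,3,6,7}; W {2,3,4,5,6,8}->{3,4,5,6,8}
Constraint 2 (Y < U) on D(Y)={2,3,6,7} D(U)={1,2,5,6,7}: Y {2,3,6,7}->{2,3,6}; U {1,2,5,6,7}->{5,6,7}
Constraint 3 (W < U) on D(W)={3,4,5,6,8} D(U)={5,6,7}: W {3,4,5,6,8}->{3,4,5,6}
So after all 3 constraints: D(U) = {5,6,7}

Answer: {5,6,7}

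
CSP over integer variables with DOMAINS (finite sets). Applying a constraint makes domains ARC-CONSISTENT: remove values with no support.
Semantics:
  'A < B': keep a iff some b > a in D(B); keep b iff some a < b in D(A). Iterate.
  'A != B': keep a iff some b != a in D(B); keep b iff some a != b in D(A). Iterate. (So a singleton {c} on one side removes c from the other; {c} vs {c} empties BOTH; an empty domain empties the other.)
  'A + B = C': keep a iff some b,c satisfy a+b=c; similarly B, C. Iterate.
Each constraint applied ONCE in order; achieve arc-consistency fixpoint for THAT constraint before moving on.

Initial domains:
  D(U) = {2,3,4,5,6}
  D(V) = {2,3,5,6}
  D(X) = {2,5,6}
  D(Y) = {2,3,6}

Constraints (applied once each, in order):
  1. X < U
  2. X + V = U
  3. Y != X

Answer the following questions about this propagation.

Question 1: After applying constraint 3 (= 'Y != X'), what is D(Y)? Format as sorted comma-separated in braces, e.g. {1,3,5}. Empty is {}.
Answer: {3,6}

Derivation:
Constraint 1 (X < U) on D(X)={2,5,6} D(U)={2,3,4,5,6}: X {2,5,6}->{2,5}; U {2,3,4,5,6}->{3,4,5,6}
Constraint 2 (X + V = U) on D(X)={2,5} D(V)={2,3,5,6} D(U)={3,4,5,6}: X {2,5}->{2}; V {2,3,5,6}->{2,3}; U {3,4,5,6}->{4,5}
Constraint 3 (Y != X) on D(Y)={2,3,6} D(X)={2}: Y {2,3,6}->{3,6}
So after constraint 3: D(Y) = {3,6}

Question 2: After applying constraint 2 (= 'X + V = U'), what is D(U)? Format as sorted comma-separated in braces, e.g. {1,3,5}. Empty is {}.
Answer: {4,5}

Derivation:
Constraint 1 (X < U) on D(X)={2,5,6} D(U)={2,3,4,5,6}: X {2,5,6}->{2,5}; U {2,3,4,5,6}->{3,4,5,6}
Constraint 2 (X + V = U) on D(X)={2,5} D(V)={2,3,5,6} D(U)={3,4,5,6}: X {2,5}->{2}; V {2,3,5,6}->{2,3}; U {3,4,5,6}->{4,5}
So after constraint 2: D(U) = {4,5}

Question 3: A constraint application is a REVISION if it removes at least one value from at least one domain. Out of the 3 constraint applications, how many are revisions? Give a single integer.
Constraint 1 (X < U) on D(X)={2,5,6} D(U)={2,3,4,5,6}: X {2,5,6}->{2,5}; U {2,3,4,5,6}->{3,4,5,6} => REVISION
Constraint 2 (X + V = U) on D(X)={2,5} D(V)={2,3,5,6} D(U)={3,4,5,6}: X {2,5}->{2}; V {2,3,5,6}->{2,3}; U {3,4,5,6}->{4,5} => REVISION
Constraint 3 (Y != X) on D(Y)={2,3,6} D(X)={2}: Y {2,3,6}->{3,6} => REVISION
Total revisions = 3

Answer: 3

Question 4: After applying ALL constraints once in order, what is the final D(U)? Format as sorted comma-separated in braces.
Answer: {4,5}

Derivation:
Constraint 1 (X < U) on D(X)={2,5,6} D(U)={2,3,4,5,6}: X {2,5,6}->{2,5}; U {2,3,4,5,6}->{3,4,5,6}
Constraint 2 (X + V = U) on D(X)={2,5} D(V)={2,3,5,6} D(U)={3,4,5,6}: X {2,5}->{2}; V {2,3,5,6}->{2,3}; U {3,4,5,6}->{4,5}
Constraint 3 (Y != X) on D(Y)={2,3,6} D(X)={2}: Y {2,3,6}->{3,6}
So after all 3 constraints: D(U) = {4,5}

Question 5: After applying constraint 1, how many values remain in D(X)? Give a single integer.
Constraint 1 (X < U) on D(X)={2,5,6} D(U)={2,3,4,5,6}: X {2,5,6}->{2,5}; U {2,3,4,5,6}->{3,4,5,6}
So after constraint 1: D(X)={2,5}, size = 2

Answer: 2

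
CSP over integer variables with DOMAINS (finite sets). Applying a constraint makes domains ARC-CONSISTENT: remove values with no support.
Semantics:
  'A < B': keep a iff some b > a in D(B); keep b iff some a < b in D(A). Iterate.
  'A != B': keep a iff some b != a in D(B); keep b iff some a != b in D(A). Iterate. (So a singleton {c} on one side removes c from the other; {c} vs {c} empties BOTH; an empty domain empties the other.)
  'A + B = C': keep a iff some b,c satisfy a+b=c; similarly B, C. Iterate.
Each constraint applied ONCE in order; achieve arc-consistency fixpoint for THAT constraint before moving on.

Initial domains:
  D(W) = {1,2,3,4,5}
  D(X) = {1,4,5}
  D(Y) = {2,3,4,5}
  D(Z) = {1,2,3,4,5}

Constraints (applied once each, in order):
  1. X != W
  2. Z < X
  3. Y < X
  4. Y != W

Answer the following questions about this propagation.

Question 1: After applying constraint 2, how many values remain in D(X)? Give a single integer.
Answer: 2

Derivation:
Constraint 1 (X != W) on D(X)={1,4,5} D(W)={1,2,3,4,5}: no change
Constraint 2 (Z < X) on D(Z)={1,2,3,4,5} D(X)={1,4,5}: Z {1,2,3,4,5}->{1,2,3,4}; X {1,4,5}->{4,5}
So after constraint 2: D(X)={4,5}, size = 2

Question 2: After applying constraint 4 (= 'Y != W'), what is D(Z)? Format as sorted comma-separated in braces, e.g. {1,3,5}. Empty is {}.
Answer: {1,2,3,4}

Derivation:
Constraint 1 (X != W) on D(X)={1,4,5} D(W)={1,2,3,4,5}: no change
Constraint 2 (Z < X) on D(Z)={1,2,3,4,5} D(X)={1,4,5}: Z {1,2,3,4,5}->{1,2,3,4}; X {1,4,5}->{4,5}
Constraint 3 (Y < X) on D(Y)={2,3,4,5} D(X)={4,5}: Y {2,3,4,5}->{2,3,4}
Constraint 4 (Y != W) on D(Y)={2,3,4} D(W)={1,2,3,4,5}: no change
So after constraint 4: D(Z) = {1,2,3,4}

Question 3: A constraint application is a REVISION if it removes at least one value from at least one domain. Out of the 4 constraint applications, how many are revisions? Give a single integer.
Answer: 2

Derivation:
Constraint 1 (X != W) on D(X)={1,4,5} D(W)={1,2,3,4,5}: no change => not a revision
Constraint 2 (Z < X) on D(Z)={1,2,3,4,5} D(X)={1,4,5}: Z {1,2,3,4,5}->{1,2,3,4}; X {1,4,5}->{4,5} => REVISION
Constraint 3 (Y < X) on D(Y)={2,3,4,5} D(X)={4,5}: Y {2,3,4,5}->{2,3,4} => REVISION
Constraint 4 (Y != W) on D(Y)={2,3,4} D(W)={1,2,3,4,5}: no change => not a revision
Total revisions = 2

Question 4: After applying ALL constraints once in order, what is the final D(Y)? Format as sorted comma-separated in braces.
Constraint 1 (X != W) on D(X)={1,4,5} D(W)={1,2,3,4,5}: no change
Constraint 2 (Z < X) on D(Z)={1,2,3,4,5} D(X)={1,4,5}: Z {1,2,3,4,5}->{1,2,3,4}; X {1,4,5}->{4,5}
Constraint 3 (Y < X) on D(Y)={2,3,4,5} D(X)={4,5}: Y {2,3,4,5}->{2,3,4}
Constraint 4 (Y != W) on D(Y)={2,3,4} D(W)={1,2,3,4,5}: no change
So after all 4 constraints: D(Y) = {2,3,4}

Answer: {2,3,4}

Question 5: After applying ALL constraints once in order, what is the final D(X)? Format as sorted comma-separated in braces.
Constraint 1 (X != W) on D(X)={1,4,5} D(W)={1,2,3,4,5}: no change
Constraint 2 (Z < X) on D(Z)={1,2,3,4,5} D(X)={1,4,5}: Z {1,2,3,4,5}->{1,2,3,4}; X {1,4,5}->{4,5}
Constraint 3 (Y < X) on D(Y)={2,3,4,5} D(X)={4,5}: Y {2,3,4,5}->{2,3,4}
Constraint 4 (Y != W) on D(Y)={2,3,4} D(W)={1,2,3,4,5}: no change
So after all 4 constraints: D(X) = {4,5}

Answer: {4,5}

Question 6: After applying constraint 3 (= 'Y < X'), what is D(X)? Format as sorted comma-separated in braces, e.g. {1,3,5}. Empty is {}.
Constraint 1 (X != W) on D(X)={1,4,5} D(W)={1,2,3,4,5}: no change
Constraint 2 (Z < X) on D(Z)={1,2,3,4,5} D(X)={1,4,5}: Z {1,2,3,4,5}->{1,2,3,4}; X {1,4,5}->{4,5}
Constraint 3 (Y < X) on D(Y)={2,3,4,5} D(X)={4,5}: Y {2,3,4,5}->{2,3,4}
So after constraint 3: D(X) = {4,5}

Answer: {4,5}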